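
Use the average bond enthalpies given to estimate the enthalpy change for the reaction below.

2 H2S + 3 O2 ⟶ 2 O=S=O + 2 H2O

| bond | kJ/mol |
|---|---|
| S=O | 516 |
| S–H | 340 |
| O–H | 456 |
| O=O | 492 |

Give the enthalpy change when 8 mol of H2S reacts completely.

ΔH = −4208 kJ

Bonds broken (reactants):
  O=O: 3 × 492 = 1476
  S–H: 4 × 340 = 1360
  Σ(broken) = 2836 kJ
Bonds formed (products):
  O–H: 4 × 456 = 1824
  S=O: 4 × 516 = 2064
  Σ(formed) = 3888 kJ
ΔH = Σ(broken) − Σ(formed) = 2836 − 3888 = −1052 kJ
For 4× the reaction as written: 4 × (−1052) = −4208 kJ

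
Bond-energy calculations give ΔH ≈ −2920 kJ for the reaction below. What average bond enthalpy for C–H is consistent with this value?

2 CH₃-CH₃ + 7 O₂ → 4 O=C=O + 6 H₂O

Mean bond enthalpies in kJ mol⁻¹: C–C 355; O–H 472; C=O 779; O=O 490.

Let D be the C–H bond energy.
Σ(broken) = 2×355 + 12×D + 7×490 = 4140 + 12D
Σ(formed) = 8×779 + 12×472 = 11896
ΔH = Σ(broken) − Σ(formed) = (4140 + 12D) − (11896) = −7756 + 12D
Setting this equal to −2920 kJ gives 12D = 4836, so D = 403 kJ/mol.

D(C–H) ≈ 403 kJ/mol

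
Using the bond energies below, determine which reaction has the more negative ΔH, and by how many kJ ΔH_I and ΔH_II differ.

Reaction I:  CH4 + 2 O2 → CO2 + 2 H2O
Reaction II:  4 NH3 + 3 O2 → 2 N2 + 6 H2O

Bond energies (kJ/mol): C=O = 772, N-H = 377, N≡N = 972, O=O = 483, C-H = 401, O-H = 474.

Reaction I:
  Bonds broken (reactants):
    C-H: 4 × 401 = 1604
    O=O: 2 × 483 = 966
    Σ(broken) = 2570 kJ
  Bonds formed (products):
    C=O: 2 × 772 = 1544
    O-H: 4 × 474 = 1896
    Σ(formed) = 3440 kJ
  ΔH_I = 2570 − 3440 = −870 kJ
Reaction II:
  Bonds broken (reactants):
    N-H: 12 × 377 = 4524
    O=O: 3 × 483 = 1449
    Σ(broken) = 5973 kJ
  Bonds formed (products):
    N≡N: 2 × 972 = 1944
    O-H: 12 × 474 = 5688
    Σ(formed) = 7632 kJ
  ΔH_II = 5973 − 7632 = −1659 kJ
ΔH_I − ΔH_II = +789 kJ, so reaction II has the more negative ΔH; |ΔH_I − ΔH_II| = 789 kJ.

Reaction II, by 789 kJ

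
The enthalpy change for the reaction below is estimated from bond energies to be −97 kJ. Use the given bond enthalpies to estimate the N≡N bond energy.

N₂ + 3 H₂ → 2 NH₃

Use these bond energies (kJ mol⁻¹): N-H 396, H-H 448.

D(N≡N) ≈ 935 kJ/mol

Let D be the N≡N bond energy.
Σ(broken) = 3×448 + 1×D = 1344 + D
Σ(formed) = 6×396 = 2376
ΔH = Σ(broken) − Σ(formed) = (1344 + D) − (2376) = −1032 + D
Setting this equal to −97 kJ gives D = 935 kJ/mol.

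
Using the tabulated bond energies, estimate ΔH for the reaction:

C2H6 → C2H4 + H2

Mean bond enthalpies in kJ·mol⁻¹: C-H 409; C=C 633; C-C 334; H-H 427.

Bonds broken (reactants):
  C-C: 1 × 334 = 334
  C-H: 6 × 409 = 2454
  Σ(broken) = 2788 kJ
Bonds formed (products):
  C-H: 4 × 409 = 1636
  C=C: 1 × 633 = 633
  H-H: 1 × 427 = 427
  Σ(formed) = 2696 kJ
ΔH = Σ(broken) − Σ(formed) = 2788 − 2696 = +92 kJ

ΔH ≈ +92 kJ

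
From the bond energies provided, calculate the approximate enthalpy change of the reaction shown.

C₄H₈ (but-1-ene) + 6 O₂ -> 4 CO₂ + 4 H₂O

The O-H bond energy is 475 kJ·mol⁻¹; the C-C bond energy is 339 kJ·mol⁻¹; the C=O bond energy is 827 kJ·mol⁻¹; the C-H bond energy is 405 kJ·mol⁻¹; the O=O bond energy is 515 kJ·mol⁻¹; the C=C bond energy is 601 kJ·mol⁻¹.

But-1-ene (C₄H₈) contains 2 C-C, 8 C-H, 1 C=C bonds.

Bonds broken (reactants):
  C-C: 2 × 339 = 678
  C-H: 8 × 405 = 3240
  C=C: 1 × 601 = 601
  O=O: 6 × 515 = 3090
  Σ(broken) = 7609 kJ
Bonds formed (products):
  C=O: 8 × 827 = 6616
  O-H: 8 × 475 = 3800
  Σ(formed) = 10416 kJ
ΔH = Σ(broken) − Σ(formed) = 7609 − 10416 = −2807 kJ

ΔH ≈ −2807 kJ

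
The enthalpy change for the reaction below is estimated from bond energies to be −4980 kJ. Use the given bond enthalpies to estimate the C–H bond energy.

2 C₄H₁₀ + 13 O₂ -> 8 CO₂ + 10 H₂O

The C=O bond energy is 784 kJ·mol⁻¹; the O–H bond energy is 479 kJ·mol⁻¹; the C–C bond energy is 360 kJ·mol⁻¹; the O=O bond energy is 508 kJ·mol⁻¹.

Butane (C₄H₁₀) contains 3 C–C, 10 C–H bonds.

D(C–H) ≈ 419 kJ/mol

Let D be the C–H bond energy.
Σ(broken) = 6×360 + 20×D + 13×508 = 8764 + 20D
Σ(formed) = 16×784 + 20×479 = 22124
ΔH = Σ(broken) − Σ(formed) = (8764 + 20D) − (22124) = −13360 + 20D
Setting this equal to −4980 kJ gives 20D = 8380, so D = 419 kJ/mol.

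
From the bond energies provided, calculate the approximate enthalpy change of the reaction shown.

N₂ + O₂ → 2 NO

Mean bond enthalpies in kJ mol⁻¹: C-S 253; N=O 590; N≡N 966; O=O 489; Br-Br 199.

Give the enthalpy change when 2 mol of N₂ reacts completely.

Bonds broken (reactants):
  N≡N: 1 × 966 = 966
  O=O: 1 × 489 = 489
  Σ(broken) = 1455 kJ
Bonds formed (products):
  N=O: 2 × 590 = 1180
  Σ(formed) = 1180 kJ
ΔH = Σ(broken) − Σ(formed) = 1455 − 1180 = +275 kJ
For 2× the reaction as written: 2 × (+275) = +550 kJ

ΔH = +550 kJ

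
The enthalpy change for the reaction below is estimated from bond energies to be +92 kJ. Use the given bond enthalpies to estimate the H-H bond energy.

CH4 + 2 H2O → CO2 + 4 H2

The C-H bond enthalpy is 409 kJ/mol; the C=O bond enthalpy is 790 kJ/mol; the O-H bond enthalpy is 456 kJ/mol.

D(H-H) ≈ 447 kJ/mol

Let D be the H-H bond energy.
Σ(broken) = 4×409 + 4×456 = 3460
Σ(formed) = 2×790 + 4×D = 1580 + 4D
ΔH = Σ(broken) − Σ(formed) = (3460) − (1580 + 4D) = +1880 − 4D
Setting this equal to +92 kJ gives 4D = 1788, so D = 447 kJ/mol.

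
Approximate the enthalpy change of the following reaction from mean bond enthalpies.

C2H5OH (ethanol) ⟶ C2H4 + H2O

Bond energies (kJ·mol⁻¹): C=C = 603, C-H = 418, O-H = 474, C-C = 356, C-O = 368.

ΔH ≈ +65 kJ

Bonds broken (reactants):
  C-C: 1 × 356 = 356
  C-H: 5 × 418 = 2090
  C-O: 1 × 368 = 368
  O-H: 1 × 474 = 474
  Σ(broken) = 3288 kJ
Bonds formed (products):
  C-H: 4 × 418 = 1672
  C=C: 1 × 603 = 603
  O-H: 2 × 474 = 948
  Σ(formed) = 3223 kJ
ΔH = Σ(broken) − Σ(formed) = 3288 − 3223 = +65 kJ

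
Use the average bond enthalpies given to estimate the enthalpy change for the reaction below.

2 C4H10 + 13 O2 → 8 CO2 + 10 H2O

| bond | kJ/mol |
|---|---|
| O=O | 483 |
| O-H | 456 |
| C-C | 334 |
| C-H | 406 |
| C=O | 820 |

Bonds broken (reactants):
  C-C: 6 × 334 = 2004
  C-H: 20 × 406 = 8120
  O=O: 13 × 483 = 6279
  Σ(broken) = 16403 kJ
Bonds formed (products):
  C=O: 16 × 820 = 13120
  O-H: 20 × 456 = 9120
  Σ(formed) = 22240 kJ
ΔH = Σ(broken) − Σ(formed) = 16403 − 22240 = −5837 kJ

ΔH ≈ −5837 kJ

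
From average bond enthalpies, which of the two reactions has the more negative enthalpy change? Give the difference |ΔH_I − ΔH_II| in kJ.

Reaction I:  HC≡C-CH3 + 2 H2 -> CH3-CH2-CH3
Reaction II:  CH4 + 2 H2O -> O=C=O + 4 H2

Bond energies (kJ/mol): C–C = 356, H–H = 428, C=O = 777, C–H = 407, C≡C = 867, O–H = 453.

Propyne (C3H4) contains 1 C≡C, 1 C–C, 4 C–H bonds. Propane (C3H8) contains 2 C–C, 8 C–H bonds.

Reaction I, by 435 kJ

Reaction I:
  Bonds broken (reactants):
    C≡C: 1 × 867 = 867
    C–C: 1 × 356 = 356
    C–H: 4 × 407 = 1628
    H–H: 2 × 428 = 856
    Σ(broken) = 3707 kJ
  Bonds formed (products):
    C–C: 2 × 356 = 712
    C–H: 8 × 407 = 3256
    Σ(formed) = 3968 kJ
  ΔH_I = 3707 − 3968 = −261 kJ
Reaction II:
  Bonds broken (reactants):
    C–H: 4 × 407 = 1628
    O–H: 4 × 453 = 1812
    Σ(broken) = 3440 kJ
  Bonds formed (products):
    C=O: 2 × 777 = 1554
    H–H: 4 × 428 = 1712
    Σ(formed) = 3266 kJ
  ΔH_II = 3440 − 3266 = +174 kJ
ΔH_I − ΔH_II = −435 kJ, so reaction I has the more negative ΔH; |ΔH_I − ΔH_II| = 435 kJ.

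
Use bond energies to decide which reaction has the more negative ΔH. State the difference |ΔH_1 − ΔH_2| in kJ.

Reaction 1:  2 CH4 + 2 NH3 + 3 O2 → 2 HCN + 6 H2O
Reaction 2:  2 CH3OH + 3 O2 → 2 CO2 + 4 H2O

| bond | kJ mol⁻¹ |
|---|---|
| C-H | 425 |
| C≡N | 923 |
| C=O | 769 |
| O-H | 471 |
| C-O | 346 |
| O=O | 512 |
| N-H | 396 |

Reaction 2, by 88 kJ

Reaction 1:
  Bonds broken (reactants):
    C-H: 8 × 425 = 3400
    N-H: 6 × 396 = 2376
    O=O: 3 × 512 = 1536
    Σ(broken) = 7312 kJ
  Bonds formed (products):
    C≡N: 2 × 923 = 1846
    C-H: 2 × 425 = 850
    O-H: 12 × 471 = 5652
    Σ(formed) = 8348 kJ
  ΔH_1 = 7312 − 8348 = −1036 kJ
Reaction 2:
  Bonds broken (reactants):
    C-H: 6 × 425 = 2550
    C-O: 2 × 346 = 692
    O-H: 2 × 471 = 942
    O=O: 3 × 512 = 1536
    Σ(broken) = 5720 kJ
  Bonds formed (products):
    C=O: 4 × 769 = 3076
    O-H: 8 × 471 = 3768
    Σ(formed) = 6844 kJ
  ΔH_2 = 5720 − 6844 = −1124 kJ
ΔH_1 − ΔH_2 = +88 kJ, so reaction 2 has the more negative ΔH; |ΔH_1 − ΔH_2| = 88 kJ.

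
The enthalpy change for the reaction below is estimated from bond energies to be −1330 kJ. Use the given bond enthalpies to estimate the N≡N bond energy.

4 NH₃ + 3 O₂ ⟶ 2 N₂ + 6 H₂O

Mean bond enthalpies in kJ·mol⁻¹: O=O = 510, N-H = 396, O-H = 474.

D(N≡N) ≈ 962 kJ/mol

Let D be the N≡N bond energy.
Σ(broken) = 12×396 + 3×510 = 6282
Σ(formed) = 2×D + 12×474 = 5688 + 2D
ΔH = Σ(broken) − Σ(formed) = (6282) − (5688 + 2D) = +594 − 2D
Setting this equal to −1330 kJ gives 2D = 1924, so D = 962 kJ/mol.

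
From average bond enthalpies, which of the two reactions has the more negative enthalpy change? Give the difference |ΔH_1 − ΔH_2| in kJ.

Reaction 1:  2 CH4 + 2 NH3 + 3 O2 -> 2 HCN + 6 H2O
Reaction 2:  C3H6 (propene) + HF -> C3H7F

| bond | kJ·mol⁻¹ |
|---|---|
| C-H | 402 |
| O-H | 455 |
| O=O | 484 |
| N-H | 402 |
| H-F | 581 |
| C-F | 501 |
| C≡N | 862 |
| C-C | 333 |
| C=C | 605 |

Reaction 1, by 858 kJ

Reaction 1:
  Bonds broken (reactants):
    C-H: 8 × 402 = 3216
    N-H: 6 × 402 = 2412
    O=O: 3 × 484 = 1452
    Σ(broken) = 7080 kJ
  Bonds formed (products):
    C≡N: 2 × 862 = 1724
    C-H: 2 × 402 = 804
    O-H: 12 × 455 = 5460
    Σ(formed) = 7988 kJ
  ΔH_1 = 7080 − 7988 = −908 kJ
Reaction 2:
  Bonds broken (reactants):
    C-C: 1 × 333 = 333
    C-H: 6 × 402 = 2412
    C=C: 1 × 605 = 605
    H-F: 1 × 581 = 581
    Σ(broken) = 3931 kJ
  Bonds formed (products):
    C-C: 2 × 333 = 666
    C-F: 1 × 501 = 501
    C-H: 7 × 402 = 2814
    Σ(formed) = 3981 kJ
  ΔH_2 = 3931 − 3981 = −50 kJ
ΔH_1 − ΔH_2 = −858 kJ, so reaction 1 has the more negative ΔH; |ΔH_1 − ΔH_2| = 858 kJ.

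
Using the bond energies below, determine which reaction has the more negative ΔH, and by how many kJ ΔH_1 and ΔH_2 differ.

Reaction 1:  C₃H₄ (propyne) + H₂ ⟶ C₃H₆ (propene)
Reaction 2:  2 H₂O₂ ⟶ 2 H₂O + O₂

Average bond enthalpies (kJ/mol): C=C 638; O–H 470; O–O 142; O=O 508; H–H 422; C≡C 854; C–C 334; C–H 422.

Reaction 2, by 18 kJ

Reaction 1:
  Bonds broken (reactants):
    C≡C: 1 × 854 = 854
    C–C: 1 × 334 = 334
    C–H: 4 × 422 = 1688
    H–H: 1 × 422 = 422
    Σ(broken) = 3298 kJ
  Bonds formed (products):
    C–C: 1 × 334 = 334
    C–H: 6 × 422 = 2532
    C=C: 1 × 638 = 638
    Σ(formed) = 3504 kJ
  ΔH_1 = 3298 − 3504 = −206 kJ
Reaction 2:
  Bonds broken (reactants):
    O–H: 4 × 470 = 1880
    O–O: 2 × 142 = 284
    Σ(broken) = 2164 kJ
  Bonds formed (products):
    O–H: 4 × 470 = 1880
    O=O: 1 × 508 = 508
    Σ(formed) = 2388 kJ
  ΔH_2 = 2164 − 2388 = −224 kJ
ΔH_1 − ΔH_2 = +18 kJ, so reaction 2 has the more negative ΔH; |ΔH_1 − ΔH_2| = 18 kJ.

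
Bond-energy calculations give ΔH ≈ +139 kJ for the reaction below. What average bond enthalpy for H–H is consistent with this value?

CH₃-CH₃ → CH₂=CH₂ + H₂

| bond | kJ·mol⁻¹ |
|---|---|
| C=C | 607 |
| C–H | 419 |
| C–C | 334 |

Let D be the H–H bond energy.
Σ(broken) = 1×334 + 6×419 = 2848
Σ(formed) = 4×419 + 1×607 + 1×D = 2283 + D
ΔH = Σ(broken) − Σ(formed) = (2848) − (2283 + D) = +565 − D
Setting this equal to +139 kJ gives D = 426 kJ/mol.

D(H–H) ≈ 426 kJ/mol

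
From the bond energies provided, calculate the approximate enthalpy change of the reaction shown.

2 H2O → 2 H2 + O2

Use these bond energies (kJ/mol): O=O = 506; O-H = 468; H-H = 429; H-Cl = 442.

ΔH ≈ +508 kJ

Bonds broken (reactants):
  O-H: 4 × 468 = 1872
  Σ(broken) = 1872 kJ
Bonds formed (products):
  H-H: 2 × 429 = 858
  O=O: 1 × 506 = 506
  Σ(formed) = 1364 kJ
ΔH = Σ(broken) − Σ(formed) = 1872 − 1364 = +508 kJ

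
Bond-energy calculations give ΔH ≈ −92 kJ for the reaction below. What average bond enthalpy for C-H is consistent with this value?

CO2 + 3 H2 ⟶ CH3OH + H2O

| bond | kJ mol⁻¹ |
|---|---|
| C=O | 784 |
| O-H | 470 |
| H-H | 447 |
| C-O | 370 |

D(C-H) ≈ 407 kJ/mol

Let D be the C-H bond energy.
Σ(broken) = 2×784 + 3×447 = 2909
Σ(formed) = 3×D + 1×370 + 3×470 = 1780 + 3D
ΔH = Σ(broken) − Σ(formed) = (2909) − (1780 + 3D) = +1129 − 3D
Setting this equal to −92 kJ gives 3D = 1221, so D = 407 kJ/mol.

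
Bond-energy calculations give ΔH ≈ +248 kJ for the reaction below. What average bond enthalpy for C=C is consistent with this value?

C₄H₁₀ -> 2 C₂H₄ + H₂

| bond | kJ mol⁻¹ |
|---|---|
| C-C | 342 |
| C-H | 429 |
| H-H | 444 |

Let D be the C=C bond energy.
Σ(broken) = 3×342 + 10×429 = 5316
Σ(formed) = 8×429 + 2×D + 1×444 = 3876 + 2D
ΔH = Σ(broken) − Σ(formed) = (5316) − (3876 + 2D) = +1440 − 2D
Setting this equal to +248 kJ gives 2D = 1192, so D = 596 kJ/mol.

D(C=C) ≈ 596 kJ/mol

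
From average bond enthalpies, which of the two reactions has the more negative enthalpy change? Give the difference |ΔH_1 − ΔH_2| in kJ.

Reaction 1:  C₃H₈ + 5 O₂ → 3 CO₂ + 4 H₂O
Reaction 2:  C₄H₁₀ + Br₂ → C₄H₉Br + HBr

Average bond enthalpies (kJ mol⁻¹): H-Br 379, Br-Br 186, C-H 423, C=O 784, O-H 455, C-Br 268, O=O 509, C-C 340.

Reaction 1, by 1697 kJ

Reaction 1:
  Bonds broken (reactants):
    C-C: 2 × 340 = 680
    C-H: 8 × 423 = 3384
    O=O: 5 × 509 = 2545
    Σ(broken) = 6609 kJ
  Bonds formed (products):
    C=O: 6 × 784 = 4704
    O-H: 8 × 455 = 3640
    Σ(formed) = 8344 kJ
  ΔH_1 = 6609 − 8344 = −1735 kJ
Reaction 2:
  Bonds broken (reactants):
    Br-Br: 1 × 186 = 186
    C-C: 3 × 340 = 1020
    C-H: 10 × 423 = 4230
    Σ(broken) = 5436 kJ
  Bonds formed (products):
    C-Br: 1 × 268 = 268
    C-C: 3 × 340 = 1020
    C-H: 9 × 423 = 3807
    H-Br: 1 × 379 = 379
    Σ(formed) = 5474 kJ
  ΔH_2 = 5436 − 5474 = −38 kJ
ΔH_1 − ΔH_2 = −1697 kJ, so reaction 1 has the more negative ΔH; |ΔH_1 − ΔH_2| = 1697 kJ.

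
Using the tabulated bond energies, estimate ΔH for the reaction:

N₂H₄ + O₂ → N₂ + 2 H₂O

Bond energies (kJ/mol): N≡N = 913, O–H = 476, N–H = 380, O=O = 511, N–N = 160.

ΔH ≈ −626 kJ

Bonds broken (reactants):
  N–H: 4 × 380 = 1520
  N–N: 1 × 160 = 160
  O=O: 1 × 511 = 511
  Σ(broken) = 2191 kJ
Bonds formed (products):
  N≡N: 1 × 913 = 913
  O–H: 4 × 476 = 1904
  Σ(formed) = 2817 kJ
ΔH = Σ(broken) − Σ(formed) = 2191 − 2817 = −626 kJ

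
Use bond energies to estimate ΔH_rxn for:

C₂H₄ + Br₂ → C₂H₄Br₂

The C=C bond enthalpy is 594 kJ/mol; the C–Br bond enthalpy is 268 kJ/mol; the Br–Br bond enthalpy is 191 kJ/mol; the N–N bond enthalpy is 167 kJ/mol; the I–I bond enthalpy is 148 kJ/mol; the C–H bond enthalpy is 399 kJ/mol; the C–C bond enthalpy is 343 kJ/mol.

Bonds broken (reactants):
  Br–Br: 1 × 191 = 191
  C–H: 4 × 399 = 1596
  C=C: 1 × 594 = 594
  Σ(broken) = 2381 kJ
Bonds formed (products):
  C–Br: 2 × 268 = 536
  C–C: 1 × 343 = 343
  C–H: 4 × 399 = 1596
  Σ(formed) = 2475 kJ
ΔH = Σ(broken) − Σ(formed) = 2381 − 2475 = −94 kJ

ΔH ≈ −94 kJ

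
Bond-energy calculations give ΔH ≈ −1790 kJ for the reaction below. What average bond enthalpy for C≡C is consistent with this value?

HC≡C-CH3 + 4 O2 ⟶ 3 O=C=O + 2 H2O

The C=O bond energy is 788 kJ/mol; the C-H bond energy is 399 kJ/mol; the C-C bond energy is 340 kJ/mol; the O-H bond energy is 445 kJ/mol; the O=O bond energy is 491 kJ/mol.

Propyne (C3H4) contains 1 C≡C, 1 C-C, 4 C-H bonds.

D(C≡C) ≈ 818 kJ/mol

Let D be the C≡C bond energy.
Σ(broken) = 1×D + 1×340 + 4×399 + 4×491 = 3900 + D
Σ(formed) = 6×788 + 4×445 = 6508
ΔH = Σ(broken) − Σ(formed) = (3900 + D) − (6508) = −2608 + D
Setting this equal to −1790 kJ gives D = 818 kJ/mol.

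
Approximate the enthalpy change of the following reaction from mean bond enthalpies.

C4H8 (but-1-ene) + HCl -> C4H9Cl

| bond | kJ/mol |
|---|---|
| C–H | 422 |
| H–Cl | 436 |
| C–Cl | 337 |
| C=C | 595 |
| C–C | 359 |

Bonds broken (reactants):
  C–C: 2 × 359 = 718
  C–H: 8 × 422 = 3376
  C=C: 1 × 595 = 595
  H–Cl: 1 × 436 = 436
  Σ(broken) = 5125 kJ
Bonds formed (products):
  C–C: 3 × 359 = 1077
  C–Cl: 1 × 337 = 337
  C–H: 9 × 422 = 3798
  Σ(formed) = 5212 kJ
ΔH = Σ(broken) − Σ(formed) = 5125 − 5212 = −87 kJ

ΔH ≈ −87 kJ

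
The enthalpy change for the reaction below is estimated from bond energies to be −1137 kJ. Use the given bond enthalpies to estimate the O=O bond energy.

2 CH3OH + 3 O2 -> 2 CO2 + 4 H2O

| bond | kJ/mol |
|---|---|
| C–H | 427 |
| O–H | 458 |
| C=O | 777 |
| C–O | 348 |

Let D be the O=O bond energy.
Σ(broken) = 6×427 + 2×348 + 2×458 + 3×D = 4174 + 3D
Σ(formed) = 4×777 + 8×458 = 6772
ΔH = Σ(broken) − Σ(formed) = (4174 + 3D) − (6772) = −2598 + 3D
Setting this equal to −1137 kJ gives 3D = 1461, so D = 487 kJ/mol.

D(O=O) ≈ 487 kJ/mol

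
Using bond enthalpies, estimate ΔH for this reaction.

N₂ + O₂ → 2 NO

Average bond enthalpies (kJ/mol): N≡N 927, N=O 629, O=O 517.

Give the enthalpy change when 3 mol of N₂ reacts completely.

Bonds broken (reactants):
  N≡N: 1 × 927 = 927
  O=O: 1 × 517 = 517
  Σ(broken) = 1444 kJ
Bonds formed (products):
  N=O: 2 × 629 = 1258
  Σ(formed) = 1258 kJ
ΔH = Σ(broken) − Σ(formed) = 1444 − 1258 = +186 kJ
For 3× the reaction as written: 3 × (+186) = +558 kJ

ΔH = +558 kJ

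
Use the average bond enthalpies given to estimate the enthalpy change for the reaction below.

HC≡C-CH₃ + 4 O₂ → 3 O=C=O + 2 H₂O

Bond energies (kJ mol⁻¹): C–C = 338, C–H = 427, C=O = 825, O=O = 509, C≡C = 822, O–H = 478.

Bonds broken (reactants):
  C≡C: 1 × 822 = 822
  C–C: 1 × 338 = 338
  C–H: 4 × 427 = 1708
  O=O: 4 × 509 = 2036
  Σ(broken) = 4904 kJ
Bonds formed (products):
  C=O: 6 × 825 = 4950
  O–H: 4 × 478 = 1912
  Σ(formed) = 6862 kJ
ΔH = Σ(broken) − Σ(formed) = 4904 − 6862 = −1958 kJ

ΔH ≈ −1958 kJ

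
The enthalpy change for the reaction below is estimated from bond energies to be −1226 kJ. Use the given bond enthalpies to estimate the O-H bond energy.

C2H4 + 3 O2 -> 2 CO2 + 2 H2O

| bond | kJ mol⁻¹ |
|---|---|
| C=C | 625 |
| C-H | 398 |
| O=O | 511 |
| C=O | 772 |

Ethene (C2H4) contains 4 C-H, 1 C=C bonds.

Let D be the O-H bond energy.
Σ(broken) = 4×398 + 1×625 + 3×511 = 3750
Σ(formed) = 4×772 + 4×D = 3088 + 4D
ΔH = Σ(broken) − Σ(formed) = (3750) − (3088 + 4D) = +662 − 4D
Setting this equal to −1226 kJ gives 4D = 1888, so D = 472 kJ/mol.

D(O-H) ≈ 472 kJ/mol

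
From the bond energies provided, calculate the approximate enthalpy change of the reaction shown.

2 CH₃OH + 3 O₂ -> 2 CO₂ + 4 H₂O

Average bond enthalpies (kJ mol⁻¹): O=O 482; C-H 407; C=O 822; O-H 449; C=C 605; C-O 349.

ΔH ≈ −1396 kJ

Bonds broken (reactants):
  C-H: 6 × 407 = 2442
  C-O: 2 × 349 = 698
  O-H: 2 × 449 = 898
  O=O: 3 × 482 = 1446
  Σ(broken) = 5484 kJ
Bonds formed (products):
  C=O: 4 × 822 = 3288
  O-H: 8 × 449 = 3592
  Σ(formed) = 6880 kJ
ΔH = Σ(broken) − Σ(formed) = 5484 − 6880 = −1396 kJ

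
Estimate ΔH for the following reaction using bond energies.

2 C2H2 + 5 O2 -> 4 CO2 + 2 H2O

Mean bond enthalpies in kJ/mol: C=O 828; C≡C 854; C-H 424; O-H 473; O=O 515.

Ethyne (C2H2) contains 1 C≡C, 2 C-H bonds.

Bonds broken (reactants):
  C≡C: 2 × 854 = 1708
  C-H: 4 × 424 = 1696
  O=O: 5 × 515 = 2575
  Σ(broken) = 5979 kJ
Bonds formed (products):
  C=O: 8 × 828 = 6624
  O-H: 4 × 473 = 1892
  Σ(formed) = 8516 kJ
ΔH = Σ(broken) − Σ(formed) = 5979 − 8516 = −2537 kJ

ΔH ≈ −2537 kJ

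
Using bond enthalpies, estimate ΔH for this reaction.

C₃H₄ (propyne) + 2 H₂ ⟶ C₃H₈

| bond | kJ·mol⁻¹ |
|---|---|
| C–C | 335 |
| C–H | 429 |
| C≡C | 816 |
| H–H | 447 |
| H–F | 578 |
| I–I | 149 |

ΔH ≈ −341 kJ

Bonds broken (reactants):
  C≡C: 1 × 816 = 816
  C–C: 1 × 335 = 335
  C–H: 4 × 429 = 1716
  H–H: 2 × 447 = 894
  Σ(broken) = 3761 kJ
Bonds formed (products):
  C–C: 2 × 335 = 670
  C–H: 8 × 429 = 3432
  Σ(formed) = 4102 kJ
ΔH = Σ(broken) − Σ(formed) = 3761 − 4102 = −341 kJ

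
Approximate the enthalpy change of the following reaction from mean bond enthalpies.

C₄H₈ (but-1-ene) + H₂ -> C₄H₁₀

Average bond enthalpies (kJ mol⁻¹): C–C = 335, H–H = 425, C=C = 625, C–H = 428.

ΔH ≈ −141 kJ

Bonds broken (reactants):
  C–C: 2 × 335 = 670
  C–H: 8 × 428 = 3424
  C=C: 1 × 625 = 625
  H–H: 1 × 425 = 425
  Σ(broken) = 5144 kJ
Bonds formed (products):
  C–C: 3 × 335 = 1005
  C–H: 10 × 428 = 4280
  Σ(formed) = 5285 kJ
ΔH = Σ(broken) − Σ(formed) = 5144 − 5285 = −141 kJ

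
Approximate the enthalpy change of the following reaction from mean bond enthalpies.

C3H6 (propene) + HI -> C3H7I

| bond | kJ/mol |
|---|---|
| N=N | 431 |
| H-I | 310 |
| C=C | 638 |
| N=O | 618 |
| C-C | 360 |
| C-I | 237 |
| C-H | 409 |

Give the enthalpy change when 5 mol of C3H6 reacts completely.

ΔH = −290 kJ

Bonds broken (reactants):
  C-C: 1 × 360 = 360
  C-H: 6 × 409 = 2454
  C=C: 1 × 638 = 638
  H-I: 1 × 310 = 310
  Σ(broken) = 3762 kJ
Bonds formed (products):
  C-C: 2 × 360 = 720
  C-H: 7 × 409 = 2863
  C-I: 1 × 237 = 237
  Σ(formed) = 3820 kJ
ΔH = Σ(broken) − Σ(formed) = 3762 − 3820 = −58 kJ
For 5× the reaction as written: 5 × (−58) = −290 kJ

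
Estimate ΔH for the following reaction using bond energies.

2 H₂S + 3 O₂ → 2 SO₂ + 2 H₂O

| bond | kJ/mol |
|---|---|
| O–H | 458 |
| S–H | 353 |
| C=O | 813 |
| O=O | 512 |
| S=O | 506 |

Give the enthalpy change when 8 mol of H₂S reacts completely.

ΔH = −3632 kJ

Bonds broken (reactants):
  O=O: 3 × 512 = 1536
  S–H: 4 × 353 = 1412
  Σ(broken) = 2948 kJ
Bonds formed (products):
  O–H: 4 × 458 = 1832
  S=O: 4 × 506 = 2024
  Σ(formed) = 3856 kJ
ΔH = Σ(broken) − Σ(formed) = 2948 − 3856 = −908 kJ
For 4× the reaction as written: 4 × (−908) = −3632 kJ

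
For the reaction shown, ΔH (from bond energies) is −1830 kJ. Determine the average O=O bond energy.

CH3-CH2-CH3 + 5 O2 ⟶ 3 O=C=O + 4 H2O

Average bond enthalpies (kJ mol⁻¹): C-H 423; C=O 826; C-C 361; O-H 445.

Let D be the O=O bond energy.
Σ(broken) = 2×361 + 8×423 + 5×D = 4106 + 5D
Σ(formed) = 6×826 + 8×445 = 8516
ΔH = Σ(broken) − Σ(formed) = (4106 + 5D) − (8516) = −4410 + 5D
Setting this equal to −1830 kJ gives 5D = 2580, so D = 516 kJ/mol.

D(O=O) ≈ 516 kJ/mol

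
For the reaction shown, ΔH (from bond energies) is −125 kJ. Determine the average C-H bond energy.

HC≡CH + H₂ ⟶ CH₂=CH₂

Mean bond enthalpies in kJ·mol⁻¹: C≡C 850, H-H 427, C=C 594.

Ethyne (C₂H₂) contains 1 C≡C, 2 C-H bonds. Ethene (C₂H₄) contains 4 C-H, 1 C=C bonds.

Let D be the C-H bond energy.
Σ(broken) = 1×850 + 2×D + 1×427 = 1277 + 2D
Σ(formed) = 4×D + 1×594 = 594 + 4D
ΔH = Σ(broken) − Σ(formed) = (1277 + 2D) − (594 + 4D) = +683 − 2D
Setting this equal to −125 kJ gives 2D = 808, so D = 404 kJ/mol.

D(C-H) ≈ 404 kJ/mol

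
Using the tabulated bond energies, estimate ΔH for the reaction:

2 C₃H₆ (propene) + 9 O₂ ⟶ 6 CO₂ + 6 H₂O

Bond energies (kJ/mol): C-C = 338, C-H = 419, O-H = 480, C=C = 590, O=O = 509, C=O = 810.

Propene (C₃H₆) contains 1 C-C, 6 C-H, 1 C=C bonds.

Bonds broken (reactants):
  C-C: 2 × 338 = 676
  C-H: 12 × 419 = 5028
  C=C: 2 × 590 = 1180
  O=O: 9 × 509 = 4581
  Σ(broken) = 11465 kJ
Bonds formed (products):
  C=O: 12 × 810 = 9720
  O-H: 12 × 480 = 5760
  Σ(formed) = 15480 kJ
ΔH = Σ(broken) − Σ(formed) = 11465 − 15480 = −4015 kJ

ΔH ≈ −4015 kJ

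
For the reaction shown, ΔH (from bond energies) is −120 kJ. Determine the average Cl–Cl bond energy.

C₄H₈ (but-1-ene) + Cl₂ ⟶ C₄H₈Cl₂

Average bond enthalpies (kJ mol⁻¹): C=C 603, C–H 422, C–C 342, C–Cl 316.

D(Cl–Cl) ≈ 251 kJ/mol

Let D be the Cl–Cl bond energy.
Σ(broken) = 2×342 + 8×422 + 1×603 + 1×D = 4663 + D
Σ(formed) = 3×342 + 2×316 + 8×422 = 5034
ΔH = Σ(broken) − Σ(formed) = (4663 + D) − (5034) = −371 + D
Setting this equal to −120 kJ gives D = 251 kJ/mol.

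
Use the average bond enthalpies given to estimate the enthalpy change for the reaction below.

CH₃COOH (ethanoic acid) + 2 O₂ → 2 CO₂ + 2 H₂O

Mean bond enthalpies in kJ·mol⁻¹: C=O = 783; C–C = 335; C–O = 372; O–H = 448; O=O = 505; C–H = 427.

ΔH ≈ −695 kJ

Bonds broken (reactants):
  C–C: 1 × 335 = 335
  C–H: 3 × 427 = 1281
  C–O: 1 × 372 = 372
  C=O: 1 × 783 = 783
  O–H: 1 × 448 = 448
  O=O: 2 × 505 = 1010
  Σ(broken) = 4229 kJ
Bonds formed (products):
  C=O: 4 × 783 = 3132
  O–H: 4 × 448 = 1792
  Σ(formed) = 4924 kJ
ΔH = Σ(broken) − Σ(formed) = 4229 − 4924 = −695 kJ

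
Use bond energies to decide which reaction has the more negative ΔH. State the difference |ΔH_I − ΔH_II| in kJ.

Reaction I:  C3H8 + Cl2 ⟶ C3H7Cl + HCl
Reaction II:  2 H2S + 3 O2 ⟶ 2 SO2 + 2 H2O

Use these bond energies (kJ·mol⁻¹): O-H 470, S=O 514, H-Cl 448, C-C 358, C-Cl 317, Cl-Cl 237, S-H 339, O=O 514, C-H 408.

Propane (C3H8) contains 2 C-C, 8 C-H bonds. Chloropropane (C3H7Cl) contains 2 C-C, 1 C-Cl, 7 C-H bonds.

Reaction II, by 918 kJ

Reaction I:
  Bonds broken (reactants):
    C-C: 2 × 358 = 716
    C-H: 8 × 408 = 3264
    Cl-Cl: 1 × 237 = 237
    Σ(broken) = 4217 kJ
  Bonds formed (products):
    C-C: 2 × 358 = 716
    C-Cl: 1 × 317 = 317
    C-H: 7 × 408 = 2856
    H-Cl: 1 × 448 = 448
    Σ(formed) = 4337 kJ
  ΔH_I = 4217 − 4337 = −120 kJ
Reaction II:
  Bonds broken (reactants):
    O=O: 3 × 514 = 1542
    S-H: 4 × 339 = 1356
    Σ(broken) = 2898 kJ
  Bonds formed (products):
    O-H: 4 × 470 = 1880
    S=O: 4 × 514 = 2056
    Σ(formed) = 3936 kJ
  ΔH_II = 2898 − 3936 = −1038 kJ
ΔH_I − ΔH_II = +918 kJ, so reaction II has the more negative ΔH; |ΔH_I − ΔH_II| = 918 kJ.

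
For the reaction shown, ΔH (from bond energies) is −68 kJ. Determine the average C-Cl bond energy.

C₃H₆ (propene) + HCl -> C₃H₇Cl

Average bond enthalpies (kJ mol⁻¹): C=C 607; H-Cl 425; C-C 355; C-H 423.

D(C-Cl) ≈ 322 kJ/mol

Let D be the C-Cl bond energy.
Σ(broken) = 1×355 + 6×423 + 1×607 + 1×425 = 3925
Σ(formed) = 2×355 + 1×D + 7×423 = 3671 + D
ΔH = Σ(broken) − Σ(formed) = (3925) − (3671 + D) = +254 − D
Setting this equal to −68 kJ gives D = 322 kJ/mol.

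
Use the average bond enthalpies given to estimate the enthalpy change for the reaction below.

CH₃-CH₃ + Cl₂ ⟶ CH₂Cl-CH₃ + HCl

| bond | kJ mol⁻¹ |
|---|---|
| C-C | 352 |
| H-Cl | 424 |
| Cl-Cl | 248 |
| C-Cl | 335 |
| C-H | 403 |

ΔH ≈ −108 kJ

Bonds broken (reactants):
  C-C: 1 × 352 = 352
  C-H: 6 × 403 = 2418
  Cl-Cl: 1 × 248 = 248
  Σ(broken) = 3018 kJ
Bonds formed (products):
  C-C: 1 × 352 = 352
  C-Cl: 1 × 335 = 335
  C-H: 5 × 403 = 2015
  H-Cl: 1 × 424 = 424
  Σ(formed) = 3126 kJ
ΔH = Σ(broken) − Σ(formed) = 3018 − 3126 = −108 kJ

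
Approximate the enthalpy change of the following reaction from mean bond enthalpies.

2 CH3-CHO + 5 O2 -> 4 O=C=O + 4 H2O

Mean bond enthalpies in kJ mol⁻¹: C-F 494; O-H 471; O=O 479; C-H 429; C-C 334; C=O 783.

ΔH ≈ −1971 kJ

Bonds broken (reactants):
  C-C: 2 × 334 = 668
  C-H: 8 × 429 = 3432
  C=O: 2 × 783 = 1566
  O=O: 5 × 479 = 2395
  Σ(broken) = 8061 kJ
Bonds formed (products):
  C=O: 8 × 783 = 6264
  O-H: 8 × 471 = 3768
  Σ(formed) = 10032 kJ
ΔH = Σ(broken) − Σ(formed) = 8061 − 10032 = −1971 kJ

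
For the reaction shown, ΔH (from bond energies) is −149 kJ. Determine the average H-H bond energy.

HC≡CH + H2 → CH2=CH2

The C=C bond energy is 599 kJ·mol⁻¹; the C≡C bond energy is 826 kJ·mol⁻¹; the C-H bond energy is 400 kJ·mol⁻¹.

Let D be the H-H bond energy.
Σ(broken) = 1×826 + 2×400 + 1×D = 1626 + D
Σ(formed) = 4×400 + 1×599 = 2199
ΔH = Σ(broken) − Σ(formed) = (1626 + D) − (2199) = −573 + D
Setting this equal to −149 kJ gives D = 424 kJ/mol.

D(H-H) ≈ 424 kJ/mol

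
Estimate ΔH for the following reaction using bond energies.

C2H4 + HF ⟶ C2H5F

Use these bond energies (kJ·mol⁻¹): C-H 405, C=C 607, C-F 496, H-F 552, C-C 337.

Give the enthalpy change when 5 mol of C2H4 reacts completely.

Bonds broken (reactants):
  C-H: 4 × 405 = 1620
  C=C: 1 × 607 = 607
  H-F: 1 × 552 = 552
  Σ(broken) = 2779 kJ
Bonds formed (products):
  C-C: 1 × 337 = 337
  C-F: 1 × 496 = 496
  C-H: 5 × 405 = 2025
  Σ(formed) = 2858 kJ
ΔH = Σ(broken) − Σ(formed) = 2779 − 2858 = −79 kJ
For 5× the reaction as written: 5 × (−79) = −395 kJ

ΔH = −395 kJ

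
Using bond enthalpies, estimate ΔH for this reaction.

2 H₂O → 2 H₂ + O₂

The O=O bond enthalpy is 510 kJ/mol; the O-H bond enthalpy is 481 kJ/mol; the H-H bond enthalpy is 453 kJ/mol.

ΔH ≈ +508 kJ

Bonds broken (reactants):
  O-H: 4 × 481 = 1924
  Σ(broken) = 1924 kJ
Bonds formed (products):
  H-H: 2 × 453 = 906
  O=O: 1 × 510 = 510
  Σ(formed) = 1416 kJ
ΔH = Σ(broken) − Σ(formed) = 1924 − 1416 = +508 kJ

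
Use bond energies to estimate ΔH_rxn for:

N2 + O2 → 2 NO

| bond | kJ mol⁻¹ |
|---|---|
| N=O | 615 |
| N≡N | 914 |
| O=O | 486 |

ΔH ≈ +170 kJ

Bonds broken (reactants):
  N≡N: 1 × 914 = 914
  O=O: 1 × 486 = 486
  Σ(broken) = 1400 kJ
Bonds formed (products):
  N=O: 2 × 615 = 1230
  Σ(formed) = 1230 kJ
ΔH = Σ(broken) − Σ(formed) = 1400 − 1230 = +170 kJ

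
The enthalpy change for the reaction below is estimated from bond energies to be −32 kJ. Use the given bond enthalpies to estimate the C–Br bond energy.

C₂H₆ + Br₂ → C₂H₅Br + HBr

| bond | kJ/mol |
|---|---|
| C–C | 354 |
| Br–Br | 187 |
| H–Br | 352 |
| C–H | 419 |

Let D be the C–Br bond energy.
Σ(broken) = 1×187 + 1×354 + 6×419 = 3055
Σ(formed) = 1×D + 1×354 + 5×419 + 1×352 = 2801 + D
ΔH = Σ(broken) − Σ(formed) = (3055) − (2801 + D) = +254 − D
Setting this equal to −32 kJ gives D = 286 kJ/mol.

D(C–Br) ≈ 286 kJ/mol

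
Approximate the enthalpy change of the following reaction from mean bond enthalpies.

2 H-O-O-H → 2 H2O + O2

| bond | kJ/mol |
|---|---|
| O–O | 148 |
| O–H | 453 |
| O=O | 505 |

Bonds broken (reactants):
  O–H: 4 × 453 = 1812
  O–O: 2 × 148 = 296
  Σ(broken) = 2108 kJ
Bonds formed (products):
  O–H: 4 × 453 = 1812
  O=O: 1 × 505 = 505
  Σ(formed) = 2317 kJ
ΔH = Σ(broken) − Σ(formed) = 2108 − 2317 = −209 kJ

ΔH ≈ −209 kJ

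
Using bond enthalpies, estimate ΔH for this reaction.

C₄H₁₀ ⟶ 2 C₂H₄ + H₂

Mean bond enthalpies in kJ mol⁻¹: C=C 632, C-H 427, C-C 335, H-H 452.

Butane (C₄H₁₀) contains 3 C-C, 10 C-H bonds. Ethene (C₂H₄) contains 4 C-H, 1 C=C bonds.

Bonds broken (reactants):
  C-C: 3 × 335 = 1005
  C-H: 10 × 427 = 4270
  Σ(broken) = 5275 kJ
Bonds formed (products):
  C-H: 8 × 427 = 3416
  C=C: 2 × 632 = 1264
  H-H: 1 × 452 = 452
  Σ(formed) = 5132 kJ
ΔH = Σ(broken) − Σ(formed) = 5275 − 5132 = +143 kJ

ΔH ≈ +143 kJ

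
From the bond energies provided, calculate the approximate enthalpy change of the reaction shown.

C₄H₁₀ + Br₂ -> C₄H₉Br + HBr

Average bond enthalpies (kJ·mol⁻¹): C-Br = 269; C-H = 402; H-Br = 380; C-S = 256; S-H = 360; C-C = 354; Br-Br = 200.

Bonds broken (reactants):
  Br-Br: 1 × 200 = 200
  C-C: 3 × 354 = 1062
  C-H: 10 × 402 = 4020
  Σ(broken) = 5282 kJ
Bonds formed (products):
  C-Br: 1 × 269 = 269
  C-C: 3 × 354 = 1062
  C-H: 9 × 402 = 3618
  H-Br: 1 × 380 = 380
  Σ(formed) = 5329 kJ
ΔH = Σ(broken) − Σ(formed) = 5282 − 5329 = −47 kJ

ΔH ≈ −47 kJ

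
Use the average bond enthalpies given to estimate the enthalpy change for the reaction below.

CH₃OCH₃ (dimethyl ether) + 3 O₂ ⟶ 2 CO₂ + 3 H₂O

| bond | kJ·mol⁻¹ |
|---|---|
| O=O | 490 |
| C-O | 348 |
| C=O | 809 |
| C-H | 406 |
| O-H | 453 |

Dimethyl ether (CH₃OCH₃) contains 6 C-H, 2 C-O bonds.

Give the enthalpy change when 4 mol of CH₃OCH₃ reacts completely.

Bonds broken (reactants):
  C-H: 6 × 406 = 2436
  C-O: 2 × 348 = 696
  O=O: 3 × 490 = 1470
  Σ(broken) = 4602 kJ
Bonds formed (products):
  C=O: 4 × 809 = 3236
  O-H: 6 × 453 = 2718
  Σ(formed) = 5954 kJ
ΔH = Σ(broken) − Σ(formed) = 4602 − 5954 = −1352 kJ
For 4× the reaction as written: 4 × (−1352) = −5408 kJ

ΔH = −5408 kJ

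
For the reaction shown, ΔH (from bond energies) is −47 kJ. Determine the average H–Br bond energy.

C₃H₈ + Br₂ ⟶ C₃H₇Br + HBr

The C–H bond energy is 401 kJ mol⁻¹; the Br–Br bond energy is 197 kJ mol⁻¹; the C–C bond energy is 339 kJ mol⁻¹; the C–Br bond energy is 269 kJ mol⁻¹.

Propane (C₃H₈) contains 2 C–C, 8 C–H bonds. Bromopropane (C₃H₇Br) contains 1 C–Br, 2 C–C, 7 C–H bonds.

D(H–Br) ≈ 376 kJ/mol

Let D be the H–Br bond energy.
Σ(broken) = 1×197 + 2×339 + 8×401 = 4083
Σ(formed) = 1×269 + 2×339 + 7×401 + 1×D = 3754 + D
ΔH = Σ(broken) − Σ(formed) = (4083) − (3754 + D) = +329 − D
Setting this equal to −47 kJ gives D = 376 kJ/mol.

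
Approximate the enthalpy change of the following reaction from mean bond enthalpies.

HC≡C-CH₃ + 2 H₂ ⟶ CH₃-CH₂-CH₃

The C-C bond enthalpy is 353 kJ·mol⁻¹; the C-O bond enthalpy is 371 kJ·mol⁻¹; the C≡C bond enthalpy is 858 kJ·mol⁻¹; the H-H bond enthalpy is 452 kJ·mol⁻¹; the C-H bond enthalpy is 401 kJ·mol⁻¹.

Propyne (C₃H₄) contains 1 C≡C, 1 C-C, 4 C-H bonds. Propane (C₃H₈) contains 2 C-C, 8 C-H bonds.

ΔH ≈ −195 kJ

Bonds broken (reactants):
  C≡C: 1 × 858 = 858
  C-C: 1 × 353 = 353
  C-H: 4 × 401 = 1604
  H-H: 2 × 452 = 904
  Σ(broken) = 3719 kJ
Bonds formed (products):
  C-C: 2 × 353 = 706
  C-H: 8 × 401 = 3208
  Σ(formed) = 3914 kJ
ΔH = Σ(broken) − Σ(formed) = 3719 − 3914 = −195 kJ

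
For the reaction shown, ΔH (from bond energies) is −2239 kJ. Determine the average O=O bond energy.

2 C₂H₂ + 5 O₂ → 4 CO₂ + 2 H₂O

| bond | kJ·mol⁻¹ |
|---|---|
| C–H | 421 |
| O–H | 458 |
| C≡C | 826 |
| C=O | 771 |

D(O=O) ≈ 485 kJ/mol

Let D be the O=O bond energy.
Σ(broken) = 2×826 + 4×421 + 5×D = 3336 + 5D
Σ(formed) = 8×771 + 4×458 = 8000
ΔH = Σ(broken) − Σ(formed) = (3336 + 5D) − (8000) = −4664 + 5D
Setting this equal to −2239 kJ gives 5D = 2425, so D = 485 kJ/mol.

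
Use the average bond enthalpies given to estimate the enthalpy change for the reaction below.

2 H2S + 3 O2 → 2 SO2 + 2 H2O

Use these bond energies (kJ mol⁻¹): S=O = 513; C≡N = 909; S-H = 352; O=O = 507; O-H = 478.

ΔH ≈ −1035 kJ

Bonds broken (reactants):
  O=O: 3 × 507 = 1521
  S-H: 4 × 352 = 1408
  Σ(broken) = 2929 kJ
Bonds formed (products):
  O-H: 4 × 478 = 1912
  S=O: 4 × 513 = 2052
  Σ(formed) = 3964 kJ
ΔH = Σ(broken) − Σ(formed) = 2929 − 3964 = −1035 kJ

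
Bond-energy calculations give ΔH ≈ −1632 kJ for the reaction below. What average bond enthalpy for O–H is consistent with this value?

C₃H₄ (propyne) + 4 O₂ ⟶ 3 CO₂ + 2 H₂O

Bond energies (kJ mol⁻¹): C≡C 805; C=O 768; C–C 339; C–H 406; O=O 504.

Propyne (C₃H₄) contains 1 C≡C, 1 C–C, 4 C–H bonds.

D(O–H) ≈ 452 kJ/mol

Let D be the O–H bond energy.
Σ(broken) = 1×805 + 1×339 + 4×406 + 4×504 = 4784
Σ(formed) = 6×768 + 4×D = 4608 + 4D
ΔH = Σ(broken) − Σ(formed) = (4784) − (4608 + 4D) = +176 − 4D
Setting this equal to −1632 kJ gives 4D = 1808, so D = 452 kJ/mol.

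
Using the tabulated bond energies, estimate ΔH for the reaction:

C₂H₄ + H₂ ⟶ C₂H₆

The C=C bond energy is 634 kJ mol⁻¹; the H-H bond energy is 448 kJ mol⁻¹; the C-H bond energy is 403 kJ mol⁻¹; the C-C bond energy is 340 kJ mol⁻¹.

ΔH ≈ −64 kJ

Bonds broken (reactants):
  C-H: 4 × 403 = 1612
  C=C: 1 × 634 = 634
  H-H: 1 × 448 = 448
  Σ(broken) = 2694 kJ
Bonds formed (products):
  C-C: 1 × 340 = 340
  C-H: 6 × 403 = 2418
  Σ(formed) = 2758 kJ
ΔH = Σ(broken) − Σ(formed) = 2694 − 2758 = −64 kJ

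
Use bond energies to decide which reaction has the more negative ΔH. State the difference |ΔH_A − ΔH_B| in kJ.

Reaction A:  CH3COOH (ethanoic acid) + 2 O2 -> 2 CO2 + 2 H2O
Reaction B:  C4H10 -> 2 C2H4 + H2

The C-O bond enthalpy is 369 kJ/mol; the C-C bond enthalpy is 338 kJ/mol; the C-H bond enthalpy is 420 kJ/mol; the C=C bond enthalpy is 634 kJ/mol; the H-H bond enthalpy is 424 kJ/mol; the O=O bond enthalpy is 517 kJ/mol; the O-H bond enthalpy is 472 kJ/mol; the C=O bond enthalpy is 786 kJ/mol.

Reaction A:
  Bonds broken (reactants):
    C-C: 1 × 338 = 338
    C-H: 3 × 420 = 1260
    C-O: 1 × 369 = 369
    C=O: 1 × 786 = 786
    O-H: 1 × 472 = 472
    O=O: 2 × 517 = 1034
    Σ(broken) = 4259 kJ
  Bonds formed (products):
    C=O: 4 × 786 = 3144
    O-H: 4 × 472 = 1888
    Σ(formed) = 5032 kJ
  ΔH_A = 4259 − 5032 = −773 kJ
Reaction B:
  Bonds broken (reactants):
    C-C: 3 × 338 = 1014
    C-H: 10 × 420 = 4200
    Σ(broken) = 5214 kJ
  Bonds formed (products):
    C-H: 8 × 420 = 3360
    C=C: 2 × 634 = 1268
    H-H: 1 × 424 = 424
    Σ(formed) = 5052 kJ
  ΔH_B = 5214 − 5052 = +162 kJ
ΔH_A − ΔH_B = −935 kJ, so reaction A has the more negative ΔH; |ΔH_A − ΔH_B| = 935 kJ.

Reaction A, by 935 kJ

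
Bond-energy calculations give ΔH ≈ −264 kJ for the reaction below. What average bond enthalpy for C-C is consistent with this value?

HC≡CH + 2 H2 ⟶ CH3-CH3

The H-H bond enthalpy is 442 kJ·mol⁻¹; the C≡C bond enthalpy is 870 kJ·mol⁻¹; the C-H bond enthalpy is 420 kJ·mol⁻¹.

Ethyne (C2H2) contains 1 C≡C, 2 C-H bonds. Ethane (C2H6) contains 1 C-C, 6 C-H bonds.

D(C-C) ≈ 338 kJ/mol

Let D be the C-C bond energy.
Σ(broken) = 1×870 + 2×420 + 2×442 = 2594
Σ(formed) = 1×D + 6×420 = 2520 + D
ΔH = Σ(broken) − Σ(formed) = (2594) − (2520 + D) = +74 − D
Setting this equal to −264 kJ gives D = 338 kJ/mol.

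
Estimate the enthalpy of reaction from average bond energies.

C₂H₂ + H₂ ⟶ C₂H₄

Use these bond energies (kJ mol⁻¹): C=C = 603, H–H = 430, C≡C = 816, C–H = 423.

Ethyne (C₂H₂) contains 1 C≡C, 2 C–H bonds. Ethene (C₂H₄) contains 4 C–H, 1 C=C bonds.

ΔH ≈ −203 kJ

Bonds broken (reactants):
  C≡C: 1 × 816 = 816
  C–H: 2 × 423 = 846
  H–H: 1 × 430 = 430
  Σ(broken) = 2092 kJ
Bonds formed (products):
  C–H: 4 × 423 = 1692
  C=C: 1 × 603 = 603
  Σ(formed) = 2295 kJ
ΔH = Σ(broken) − Σ(formed) = 2092 − 2295 = −203 kJ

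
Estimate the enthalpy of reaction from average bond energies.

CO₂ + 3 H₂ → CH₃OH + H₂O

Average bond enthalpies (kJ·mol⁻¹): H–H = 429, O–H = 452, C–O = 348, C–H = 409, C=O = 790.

ΔH ≈ −64 kJ

Bonds broken (reactants):
  C=O: 2 × 790 = 1580
  H–H: 3 × 429 = 1287
  Σ(broken) = 2867 kJ
Bonds formed (products):
  C–H: 3 × 409 = 1227
  C–O: 1 × 348 = 348
  O–H: 3 × 452 = 1356
  Σ(formed) = 2931 kJ
ΔH = Σ(broken) − Σ(formed) = 2867 − 2931 = −64 kJ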